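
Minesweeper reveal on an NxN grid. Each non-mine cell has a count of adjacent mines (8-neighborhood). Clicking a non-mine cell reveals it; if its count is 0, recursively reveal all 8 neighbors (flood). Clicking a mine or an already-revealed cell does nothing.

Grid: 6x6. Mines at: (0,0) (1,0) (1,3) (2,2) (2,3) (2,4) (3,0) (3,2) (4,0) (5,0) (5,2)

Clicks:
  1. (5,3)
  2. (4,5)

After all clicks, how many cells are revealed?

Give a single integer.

Click 1 (5,3) count=1: revealed 1 new [(5,3)] -> total=1
Click 2 (4,5) count=0: revealed 8 new [(3,3) (3,4) (3,5) (4,3) (4,4) (4,5) (5,4) (5,5)] -> total=9

Answer: 9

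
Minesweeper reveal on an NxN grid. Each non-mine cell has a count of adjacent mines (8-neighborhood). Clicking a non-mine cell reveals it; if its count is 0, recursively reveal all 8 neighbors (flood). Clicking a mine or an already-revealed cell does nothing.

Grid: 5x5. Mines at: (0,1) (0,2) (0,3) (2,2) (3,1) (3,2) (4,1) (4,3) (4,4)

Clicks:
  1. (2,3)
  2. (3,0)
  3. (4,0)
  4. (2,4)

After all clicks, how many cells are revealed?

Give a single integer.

Click 1 (2,3) count=2: revealed 1 new [(2,3)] -> total=1
Click 2 (3,0) count=2: revealed 1 new [(3,0)] -> total=2
Click 3 (4,0) count=2: revealed 1 new [(4,0)] -> total=3
Click 4 (2,4) count=0: revealed 5 new [(1,3) (1,4) (2,4) (3,3) (3,4)] -> total=8

Answer: 8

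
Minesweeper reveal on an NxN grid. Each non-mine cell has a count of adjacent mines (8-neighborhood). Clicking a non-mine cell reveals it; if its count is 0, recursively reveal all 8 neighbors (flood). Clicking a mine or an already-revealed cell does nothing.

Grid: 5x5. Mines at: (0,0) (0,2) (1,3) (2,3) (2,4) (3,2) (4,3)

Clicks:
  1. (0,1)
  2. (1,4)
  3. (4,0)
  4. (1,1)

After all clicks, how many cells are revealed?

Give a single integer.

Answer: 10

Derivation:
Click 1 (0,1) count=2: revealed 1 new [(0,1)] -> total=1
Click 2 (1,4) count=3: revealed 1 new [(1,4)] -> total=2
Click 3 (4,0) count=0: revealed 8 new [(1,0) (1,1) (2,0) (2,1) (3,0) (3,1) (4,0) (4,1)] -> total=10
Click 4 (1,1) count=2: revealed 0 new [(none)] -> total=10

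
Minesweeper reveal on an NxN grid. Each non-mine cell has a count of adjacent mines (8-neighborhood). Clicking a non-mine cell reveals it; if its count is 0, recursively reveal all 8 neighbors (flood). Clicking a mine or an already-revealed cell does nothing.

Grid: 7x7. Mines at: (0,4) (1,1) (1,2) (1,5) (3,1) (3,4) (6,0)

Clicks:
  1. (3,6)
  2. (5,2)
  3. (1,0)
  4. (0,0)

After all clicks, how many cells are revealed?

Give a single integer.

Click 1 (3,6) count=0: revealed 22 new [(2,5) (2,6) (3,5) (3,6) (4,1) (4,2) (4,3) (4,4) (4,5) (4,6) (5,1) (5,2) (5,3) (5,4) (5,5) (5,6) (6,1) (6,2) (6,3) (6,4) (6,5) (6,6)] -> total=22
Click 2 (5,2) count=0: revealed 0 new [(none)] -> total=22
Click 3 (1,0) count=1: revealed 1 new [(1,0)] -> total=23
Click 4 (0,0) count=1: revealed 1 new [(0,0)] -> total=24

Answer: 24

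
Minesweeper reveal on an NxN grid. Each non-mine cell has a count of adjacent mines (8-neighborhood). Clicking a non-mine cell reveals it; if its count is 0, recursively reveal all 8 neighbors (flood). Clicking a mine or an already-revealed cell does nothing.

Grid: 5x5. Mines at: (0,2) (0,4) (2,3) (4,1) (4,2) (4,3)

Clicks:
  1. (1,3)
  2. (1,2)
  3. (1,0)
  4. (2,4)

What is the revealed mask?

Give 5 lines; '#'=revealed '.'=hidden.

Answer: ##...
####.
###.#
###..
.....

Derivation:
Click 1 (1,3) count=3: revealed 1 new [(1,3)] -> total=1
Click 2 (1,2) count=2: revealed 1 new [(1,2)] -> total=2
Click 3 (1,0) count=0: revealed 10 new [(0,0) (0,1) (1,0) (1,1) (2,0) (2,1) (2,2) (3,0) (3,1) (3,2)] -> total=12
Click 4 (2,4) count=1: revealed 1 new [(2,4)] -> total=13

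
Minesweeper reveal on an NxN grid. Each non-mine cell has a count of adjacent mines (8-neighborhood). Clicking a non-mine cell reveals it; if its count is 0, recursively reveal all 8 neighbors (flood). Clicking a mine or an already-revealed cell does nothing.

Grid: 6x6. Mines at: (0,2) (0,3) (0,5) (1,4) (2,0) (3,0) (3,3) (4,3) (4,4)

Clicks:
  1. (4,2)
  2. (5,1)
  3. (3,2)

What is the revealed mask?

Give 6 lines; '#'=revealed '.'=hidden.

Answer: ......
......
......
..#...
###...
###...

Derivation:
Click 1 (4,2) count=2: revealed 1 new [(4,2)] -> total=1
Click 2 (5,1) count=0: revealed 5 new [(4,0) (4,1) (5,0) (5,1) (5,2)] -> total=6
Click 3 (3,2) count=2: revealed 1 new [(3,2)] -> total=7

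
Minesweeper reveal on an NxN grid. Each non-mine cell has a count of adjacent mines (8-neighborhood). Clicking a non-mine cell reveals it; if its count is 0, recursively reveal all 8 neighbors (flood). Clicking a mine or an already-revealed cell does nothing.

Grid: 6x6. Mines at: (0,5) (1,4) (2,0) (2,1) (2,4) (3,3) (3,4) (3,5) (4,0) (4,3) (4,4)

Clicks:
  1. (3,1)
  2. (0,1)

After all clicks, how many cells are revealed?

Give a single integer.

Answer: 9

Derivation:
Click 1 (3,1) count=3: revealed 1 new [(3,1)] -> total=1
Click 2 (0,1) count=0: revealed 8 new [(0,0) (0,1) (0,2) (0,3) (1,0) (1,1) (1,2) (1,3)] -> total=9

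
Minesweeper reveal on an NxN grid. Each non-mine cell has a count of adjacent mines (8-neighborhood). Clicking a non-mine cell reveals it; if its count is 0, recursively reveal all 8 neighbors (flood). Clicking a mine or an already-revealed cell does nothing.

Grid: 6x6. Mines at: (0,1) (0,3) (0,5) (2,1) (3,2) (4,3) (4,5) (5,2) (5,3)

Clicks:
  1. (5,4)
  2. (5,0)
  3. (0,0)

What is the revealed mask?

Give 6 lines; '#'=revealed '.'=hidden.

Click 1 (5,4) count=3: revealed 1 new [(5,4)] -> total=1
Click 2 (5,0) count=0: revealed 6 new [(3,0) (3,1) (4,0) (4,1) (5,0) (5,1)] -> total=7
Click 3 (0,0) count=1: revealed 1 new [(0,0)] -> total=8

Answer: #.....
......
......
##....
##....
##..#.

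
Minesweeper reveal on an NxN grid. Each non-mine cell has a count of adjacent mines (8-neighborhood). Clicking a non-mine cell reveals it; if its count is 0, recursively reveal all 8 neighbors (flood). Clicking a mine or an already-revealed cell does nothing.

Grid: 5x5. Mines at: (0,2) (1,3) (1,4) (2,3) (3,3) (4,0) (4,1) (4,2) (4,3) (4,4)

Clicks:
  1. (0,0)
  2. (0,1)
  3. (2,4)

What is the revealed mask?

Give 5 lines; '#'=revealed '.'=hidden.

Answer: ##...
###..
###.#
###..
.....

Derivation:
Click 1 (0,0) count=0: revealed 11 new [(0,0) (0,1) (1,0) (1,1) (1,2) (2,0) (2,1) (2,2) (3,0) (3,1) (3,2)] -> total=11
Click 2 (0,1) count=1: revealed 0 new [(none)] -> total=11
Click 3 (2,4) count=4: revealed 1 new [(2,4)] -> total=12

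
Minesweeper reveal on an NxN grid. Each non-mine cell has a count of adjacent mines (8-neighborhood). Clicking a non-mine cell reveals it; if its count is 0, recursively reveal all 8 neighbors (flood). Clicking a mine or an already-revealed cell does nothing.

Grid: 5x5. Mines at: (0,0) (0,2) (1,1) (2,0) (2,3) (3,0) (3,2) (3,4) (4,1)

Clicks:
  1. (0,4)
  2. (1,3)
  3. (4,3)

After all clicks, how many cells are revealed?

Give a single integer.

Answer: 5

Derivation:
Click 1 (0,4) count=0: revealed 4 new [(0,3) (0,4) (1,3) (1,4)] -> total=4
Click 2 (1,3) count=2: revealed 0 new [(none)] -> total=4
Click 3 (4,3) count=2: revealed 1 new [(4,3)] -> total=5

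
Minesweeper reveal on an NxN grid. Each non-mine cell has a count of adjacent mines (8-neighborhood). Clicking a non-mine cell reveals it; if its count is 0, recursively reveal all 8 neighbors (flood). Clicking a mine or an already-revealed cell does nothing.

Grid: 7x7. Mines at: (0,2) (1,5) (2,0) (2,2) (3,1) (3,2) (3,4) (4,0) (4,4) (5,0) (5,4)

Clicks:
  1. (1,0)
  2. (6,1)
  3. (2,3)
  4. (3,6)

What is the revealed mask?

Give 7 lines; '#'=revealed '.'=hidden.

Answer: .......
#......
...#.##
.....##
.....##
.....##
.#...##

Derivation:
Click 1 (1,0) count=1: revealed 1 new [(1,0)] -> total=1
Click 2 (6,1) count=1: revealed 1 new [(6,1)] -> total=2
Click 3 (2,3) count=3: revealed 1 new [(2,3)] -> total=3
Click 4 (3,6) count=0: revealed 10 new [(2,5) (2,6) (3,5) (3,6) (4,5) (4,6) (5,5) (5,6) (6,5) (6,6)] -> total=13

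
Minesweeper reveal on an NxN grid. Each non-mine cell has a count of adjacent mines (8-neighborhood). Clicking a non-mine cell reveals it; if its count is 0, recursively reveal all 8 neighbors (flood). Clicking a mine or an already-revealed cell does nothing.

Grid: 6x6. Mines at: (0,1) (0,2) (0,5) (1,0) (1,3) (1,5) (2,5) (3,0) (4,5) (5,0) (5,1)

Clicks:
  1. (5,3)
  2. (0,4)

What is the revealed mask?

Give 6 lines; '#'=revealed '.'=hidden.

Answer: ....#.
......
.####.
.####.
.####.
..###.

Derivation:
Click 1 (5,3) count=0: revealed 15 new [(2,1) (2,2) (2,3) (2,4) (3,1) (3,2) (3,3) (3,4) (4,1) (4,2) (4,3) (4,4) (5,2) (5,3) (5,4)] -> total=15
Click 2 (0,4) count=3: revealed 1 new [(0,4)] -> total=16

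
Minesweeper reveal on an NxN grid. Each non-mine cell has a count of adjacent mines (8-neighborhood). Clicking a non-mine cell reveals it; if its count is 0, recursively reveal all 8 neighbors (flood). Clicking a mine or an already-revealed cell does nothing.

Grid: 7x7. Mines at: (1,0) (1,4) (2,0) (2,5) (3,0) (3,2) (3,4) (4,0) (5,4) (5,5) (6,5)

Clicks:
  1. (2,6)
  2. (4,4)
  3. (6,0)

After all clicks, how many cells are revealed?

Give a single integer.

Click 1 (2,6) count=1: revealed 1 new [(2,6)] -> total=1
Click 2 (4,4) count=3: revealed 1 new [(4,4)] -> total=2
Click 3 (6,0) count=0: revealed 11 new [(4,1) (4,2) (4,3) (5,0) (5,1) (5,2) (5,3) (6,0) (6,1) (6,2) (6,3)] -> total=13

Answer: 13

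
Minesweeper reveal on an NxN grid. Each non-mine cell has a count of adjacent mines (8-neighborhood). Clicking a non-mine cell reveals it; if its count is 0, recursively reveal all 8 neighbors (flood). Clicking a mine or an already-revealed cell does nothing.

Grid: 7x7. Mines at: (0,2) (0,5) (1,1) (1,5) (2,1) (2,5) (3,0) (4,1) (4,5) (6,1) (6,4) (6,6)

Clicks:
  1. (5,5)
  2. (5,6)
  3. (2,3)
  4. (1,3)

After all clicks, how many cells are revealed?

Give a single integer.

Click 1 (5,5) count=3: revealed 1 new [(5,5)] -> total=1
Click 2 (5,6) count=2: revealed 1 new [(5,6)] -> total=2
Click 3 (2,3) count=0: revealed 15 new [(1,2) (1,3) (1,4) (2,2) (2,3) (2,4) (3,2) (3,3) (3,4) (4,2) (4,3) (4,4) (5,2) (5,3) (5,4)] -> total=17
Click 4 (1,3) count=1: revealed 0 new [(none)] -> total=17

Answer: 17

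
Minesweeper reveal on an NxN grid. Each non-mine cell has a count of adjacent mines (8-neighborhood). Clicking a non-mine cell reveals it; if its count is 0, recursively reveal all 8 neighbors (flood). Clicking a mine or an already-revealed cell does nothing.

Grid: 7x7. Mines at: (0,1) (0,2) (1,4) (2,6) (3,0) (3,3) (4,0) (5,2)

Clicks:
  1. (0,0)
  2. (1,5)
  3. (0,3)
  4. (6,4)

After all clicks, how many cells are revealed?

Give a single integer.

Answer: 18

Derivation:
Click 1 (0,0) count=1: revealed 1 new [(0,0)] -> total=1
Click 2 (1,5) count=2: revealed 1 new [(1,5)] -> total=2
Click 3 (0,3) count=2: revealed 1 new [(0,3)] -> total=3
Click 4 (6,4) count=0: revealed 15 new [(3,4) (3,5) (3,6) (4,3) (4,4) (4,5) (4,6) (5,3) (5,4) (5,5) (5,6) (6,3) (6,4) (6,5) (6,6)] -> total=18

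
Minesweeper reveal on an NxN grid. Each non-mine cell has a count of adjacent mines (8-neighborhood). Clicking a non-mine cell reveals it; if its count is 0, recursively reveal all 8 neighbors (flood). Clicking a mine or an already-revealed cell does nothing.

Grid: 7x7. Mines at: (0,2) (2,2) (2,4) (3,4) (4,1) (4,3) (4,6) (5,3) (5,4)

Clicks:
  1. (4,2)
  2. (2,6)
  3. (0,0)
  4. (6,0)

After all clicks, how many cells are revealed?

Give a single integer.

Click 1 (4,2) count=3: revealed 1 new [(4,2)] -> total=1
Click 2 (2,6) count=0: revealed 12 new [(0,3) (0,4) (0,5) (0,6) (1,3) (1,4) (1,5) (1,6) (2,5) (2,6) (3,5) (3,6)] -> total=13
Click 3 (0,0) count=0: revealed 8 new [(0,0) (0,1) (1,0) (1,1) (2,0) (2,1) (3,0) (3,1)] -> total=21
Click 4 (6,0) count=0: revealed 6 new [(5,0) (5,1) (5,2) (6,0) (6,1) (6,2)] -> total=27

Answer: 27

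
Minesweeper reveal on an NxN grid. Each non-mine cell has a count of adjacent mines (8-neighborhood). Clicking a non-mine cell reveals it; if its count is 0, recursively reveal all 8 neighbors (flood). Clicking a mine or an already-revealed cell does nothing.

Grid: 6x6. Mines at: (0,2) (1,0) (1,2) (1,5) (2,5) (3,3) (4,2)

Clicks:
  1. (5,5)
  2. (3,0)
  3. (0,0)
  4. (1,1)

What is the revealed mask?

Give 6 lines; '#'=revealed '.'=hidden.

Click 1 (5,5) count=0: revealed 8 new [(3,4) (3,5) (4,3) (4,4) (4,5) (5,3) (5,4) (5,5)] -> total=8
Click 2 (3,0) count=0: revealed 8 new [(2,0) (2,1) (3,0) (3,1) (4,0) (4,1) (5,0) (5,1)] -> total=16
Click 3 (0,0) count=1: revealed 1 new [(0,0)] -> total=17
Click 4 (1,1) count=3: revealed 1 new [(1,1)] -> total=18

Answer: #.....
.#....
##....
##..##
##.###
##.###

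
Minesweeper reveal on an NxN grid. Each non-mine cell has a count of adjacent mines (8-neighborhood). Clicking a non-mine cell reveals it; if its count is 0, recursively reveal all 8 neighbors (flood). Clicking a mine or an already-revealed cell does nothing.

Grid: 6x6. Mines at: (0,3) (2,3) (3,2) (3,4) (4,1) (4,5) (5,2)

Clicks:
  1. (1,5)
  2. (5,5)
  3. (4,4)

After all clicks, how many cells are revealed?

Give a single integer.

Answer: 8

Derivation:
Click 1 (1,5) count=0: revealed 6 new [(0,4) (0,5) (1,4) (1,5) (2,4) (2,5)] -> total=6
Click 2 (5,5) count=1: revealed 1 new [(5,5)] -> total=7
Click 3 (4,4) count=2: revealed 1 new [(4,4)] -> total=8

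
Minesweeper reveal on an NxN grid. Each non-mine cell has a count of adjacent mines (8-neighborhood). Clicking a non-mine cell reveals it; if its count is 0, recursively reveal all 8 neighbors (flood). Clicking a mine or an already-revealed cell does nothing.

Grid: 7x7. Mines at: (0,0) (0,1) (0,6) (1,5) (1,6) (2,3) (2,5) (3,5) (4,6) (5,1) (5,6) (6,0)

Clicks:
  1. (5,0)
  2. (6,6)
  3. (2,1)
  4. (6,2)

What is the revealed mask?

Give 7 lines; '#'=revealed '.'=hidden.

Click 1 (5,0) count=2: revealed 1 new [(5,0)] -> total=1
Click 2 (6,6) count=1: revealed 1 new [(6,6)] -> total=2
Click 3 (2,1) count=0: revealed 12 new [(1,0) (1,1) (1,2) (2,0) (2,1) (2,2) (3,0) (3,1) (3,2) (4,0) (4,1) (4,2)] -> total=14
Click 4 (6,2) count=1: revealed 1 new [(6,2)] -> total=15

Answer: .......
###....
###....
###....
###....
#......
..#...#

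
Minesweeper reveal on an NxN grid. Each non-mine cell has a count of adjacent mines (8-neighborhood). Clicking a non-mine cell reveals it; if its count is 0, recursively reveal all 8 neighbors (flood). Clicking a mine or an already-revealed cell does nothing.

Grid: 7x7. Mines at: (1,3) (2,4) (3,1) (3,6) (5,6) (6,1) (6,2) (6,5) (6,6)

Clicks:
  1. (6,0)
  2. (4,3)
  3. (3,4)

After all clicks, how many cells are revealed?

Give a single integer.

Answer: 13

Derivation:
Click 1 (6,0) count=1: revealed 1 new [(6,0)] -> total=1
Click 2 (4,3) count=0: revealed 12 new [(3,2) (3,3) (3,4) (3,5) (4,2) (4,3) (4,4) (4,5) (5,2) (5,3) (5,4) (5,5)] -> total=13
Click 3 (3,4) count=1: revealed 0 new [(none)] -> total=13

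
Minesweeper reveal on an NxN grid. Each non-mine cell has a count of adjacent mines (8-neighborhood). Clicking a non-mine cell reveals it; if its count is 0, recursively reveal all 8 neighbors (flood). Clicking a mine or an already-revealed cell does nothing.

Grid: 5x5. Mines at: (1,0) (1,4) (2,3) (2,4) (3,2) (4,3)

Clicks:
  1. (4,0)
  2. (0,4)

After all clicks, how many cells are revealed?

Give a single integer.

Answer: 7

Derivation:
Click 1 (4,0) count=0: revealed 6 new [(2,0) (2,1) (3,0) (3,1) (4,0) (4,1)] -> total=6
Click 2 (0,4) count=1: revealed 1 new [(0,4)] -> total=7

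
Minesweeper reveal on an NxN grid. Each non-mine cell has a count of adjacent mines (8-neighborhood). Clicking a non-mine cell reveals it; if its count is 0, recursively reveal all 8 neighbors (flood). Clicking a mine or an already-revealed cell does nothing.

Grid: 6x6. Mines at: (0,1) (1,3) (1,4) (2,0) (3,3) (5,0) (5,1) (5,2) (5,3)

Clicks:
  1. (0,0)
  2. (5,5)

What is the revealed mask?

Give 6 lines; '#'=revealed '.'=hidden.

Answer: #.....
......
....##
....##
....##
....##

Derivation:
Click 1 (0,0) count=1: revealed 1 new [(0,0)] -> total=1
Click 2 (5,5) count=0: revealed 8 new [(2,4) (2,5) (3,4) (3,5) (4,4) (4,5) (5,4) (5,5)] -> total=9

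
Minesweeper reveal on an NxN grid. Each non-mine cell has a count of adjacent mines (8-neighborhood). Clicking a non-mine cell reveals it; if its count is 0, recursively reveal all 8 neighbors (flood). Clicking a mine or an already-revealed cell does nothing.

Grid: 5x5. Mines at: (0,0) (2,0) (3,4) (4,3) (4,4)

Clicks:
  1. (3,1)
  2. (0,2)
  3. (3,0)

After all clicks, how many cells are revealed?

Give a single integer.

Answer: 16

Derivation:
Click 1 (3,1) count=1: revealed 1 new [(3,1)] -> total=1
Click 2 (0,2) count=0: revealed 14 new [(0,1) (0,2) (0,3) (0,4) (1,1) (1,2) (1,3) (1,4) (2,1) (2,2) (2,3) (2,4) (3,2) (3,3)] -> total=15
Click 3 (3,0) count=1: revealed 1 new [(3,0)] -> total=16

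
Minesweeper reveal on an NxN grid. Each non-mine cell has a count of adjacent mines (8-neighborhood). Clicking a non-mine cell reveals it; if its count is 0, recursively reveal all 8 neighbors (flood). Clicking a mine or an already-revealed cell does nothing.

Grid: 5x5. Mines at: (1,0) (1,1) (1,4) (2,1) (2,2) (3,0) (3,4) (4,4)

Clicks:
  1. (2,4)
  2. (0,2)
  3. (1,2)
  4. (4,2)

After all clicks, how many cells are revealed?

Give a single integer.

Answer: 9

Derivation:
Click 1 (2,4) count=2: revealed 1 new [(2,4)] -> total=1
Click 2 (0,2) count=1: revealed 1 new [(0,2)] -> total=2
Click 3 (1,2) count=3: revealed 1 new [(1,2)] -> total=3
Click 4 (4,2) count=0: revealed 6 new [(3,1) (3,2) (3,3) (4,1) (4,2) (4,3)] -> total=9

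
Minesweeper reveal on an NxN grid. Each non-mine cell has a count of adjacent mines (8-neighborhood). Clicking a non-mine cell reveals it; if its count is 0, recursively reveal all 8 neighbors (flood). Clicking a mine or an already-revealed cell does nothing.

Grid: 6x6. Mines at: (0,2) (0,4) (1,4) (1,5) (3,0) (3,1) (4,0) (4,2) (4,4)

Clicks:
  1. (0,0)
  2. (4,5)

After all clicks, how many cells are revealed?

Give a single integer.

Click 1 (0,0) count=0: revealed 6 new [(0,0) (0,1) (1,0) (1,1) (2,0) (2,1)] -> total=6
Click 2 (4,5) count=1: revealed 1 new [(4,5)] -> total=7

Answer: 7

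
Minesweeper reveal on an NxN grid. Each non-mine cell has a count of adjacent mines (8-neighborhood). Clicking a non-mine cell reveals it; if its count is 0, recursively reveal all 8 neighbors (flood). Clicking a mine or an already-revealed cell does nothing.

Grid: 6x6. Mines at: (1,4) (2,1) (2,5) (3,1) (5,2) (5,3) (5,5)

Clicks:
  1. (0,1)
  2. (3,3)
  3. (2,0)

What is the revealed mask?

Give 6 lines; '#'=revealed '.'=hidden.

Answer: ####..
####..
#.###.
..###.
..###.
......

Derivation:
Click 1 (0,1) count=0: revealed 8 new [(0,0) (0,1) (0,2) (0,3) (1,0) (1,1) (1,2) (1,3)] -> total=8
Click 2 (3,3) count=0: revealed 9 new [(2,2) (2,3) (2,4) (3,2) (3,3) (3,4) (4,2) (4,3) (4,4)] -> total=17
Click 3 (2,0) count=2: revealed 1 new [(2,0)] -> total=18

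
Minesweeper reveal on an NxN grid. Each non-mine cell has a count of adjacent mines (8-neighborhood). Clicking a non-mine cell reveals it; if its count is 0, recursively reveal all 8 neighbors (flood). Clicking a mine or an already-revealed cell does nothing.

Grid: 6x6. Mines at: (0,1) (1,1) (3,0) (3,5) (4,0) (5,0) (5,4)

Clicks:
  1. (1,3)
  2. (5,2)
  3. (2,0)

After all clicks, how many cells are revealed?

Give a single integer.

Answer: 25

Derivation:
Click 1 (1,3) count=0: revealed 24 new [(0,2) (0,3) (0,4) (0,5) (1,2) (1,3) (1,4) (1,5) (2,1) (2,2) (2,3) (2,4) (2,5) (3,1) (3,2) (3,3) (3,4) (4,1) (4,2) (4,3) (4,4) (5,1) (5,2) (5,3)] -> total=24
Click 2 (5,2) count=0: revealed 0 new [(none)] -> total=24
Click 3 (2,0) count=2: revealed 1 new [(2,0)] -> total=25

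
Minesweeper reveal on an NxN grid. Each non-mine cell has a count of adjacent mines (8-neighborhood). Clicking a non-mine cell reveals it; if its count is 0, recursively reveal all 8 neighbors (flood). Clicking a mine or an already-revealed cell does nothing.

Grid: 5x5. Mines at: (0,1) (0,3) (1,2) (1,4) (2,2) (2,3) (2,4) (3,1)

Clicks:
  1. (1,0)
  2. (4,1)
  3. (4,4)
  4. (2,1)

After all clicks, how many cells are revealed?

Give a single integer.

Answer: 9

Derivation:
Click 1 (1,0) count=1: revealed 1 new [(1,0)] -> total=1
Click 2 (4,1) count=1: revealed 1 new [(4,1)] -> total=2
Click 3 (4,4) count=0: revealed 6 new [(3,2) (3,3) (3,4) (4,2) (4,3) (4,4)] -> total=8
Click 4 (2,1) count=3: revealed 1 new [(2,1)] -> total=9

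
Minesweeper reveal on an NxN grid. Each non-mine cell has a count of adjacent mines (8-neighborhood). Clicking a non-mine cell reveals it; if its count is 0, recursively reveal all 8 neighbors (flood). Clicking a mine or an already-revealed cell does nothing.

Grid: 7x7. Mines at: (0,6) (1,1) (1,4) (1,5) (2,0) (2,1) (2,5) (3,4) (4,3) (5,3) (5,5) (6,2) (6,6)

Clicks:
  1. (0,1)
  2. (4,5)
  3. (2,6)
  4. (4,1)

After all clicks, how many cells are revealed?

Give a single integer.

Click 1 (0,1) count=1: revealed 1 new [(0,1)] -> total=1
Click 2 (4,5) count=2: revealed 1 new [(4,5)] -> total=2
Click 3 (2,6) count=2: revealed 1 new [(2,6)] -> total=3
Click 4 (4,1) count=0: revealed 11 new [(3,0) (3,1) (3,2) (4,0) (4,1) (4,2) (5,0) (5,1) (5,2) (6,0) (6,1)] -> total=14

Answer: 14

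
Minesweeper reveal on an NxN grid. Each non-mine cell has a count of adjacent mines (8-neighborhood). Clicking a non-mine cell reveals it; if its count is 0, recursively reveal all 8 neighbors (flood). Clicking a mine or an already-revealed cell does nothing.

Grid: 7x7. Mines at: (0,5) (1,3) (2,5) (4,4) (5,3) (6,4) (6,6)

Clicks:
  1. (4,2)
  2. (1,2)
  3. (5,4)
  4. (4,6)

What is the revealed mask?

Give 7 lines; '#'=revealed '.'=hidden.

Click 1 (4,2) count=1: revealed 1 new [(4,2)] -> total=1
Click 2 (1,2) count=1: revealed 1 new [(1,2)] -> total=2
Click 3 (5,4) count=3: revealed 1 new [(5,4)] -> total=3
Click 4 (4,6) count=0: revealed 6 new [(3,5) (3,6) (4,5) (4,6) (5,5) (5,6)] -> total=9

Answer: .......
..#....
.......
.....##
..#..##
....###
.......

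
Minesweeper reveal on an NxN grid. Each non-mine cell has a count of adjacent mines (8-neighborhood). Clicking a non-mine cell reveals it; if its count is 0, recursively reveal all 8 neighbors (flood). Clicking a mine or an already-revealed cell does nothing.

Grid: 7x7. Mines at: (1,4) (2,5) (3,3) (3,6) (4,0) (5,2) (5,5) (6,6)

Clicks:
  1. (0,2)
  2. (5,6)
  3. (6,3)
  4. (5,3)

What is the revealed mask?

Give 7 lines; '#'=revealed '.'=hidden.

Answer: ####...
####...
####...
###....
.......
...#..#
...#...

Derivation:
Click 1 (0,2) count=0: revealed 15 new [(0,0) (0,1) (0,2) (0,3) (1,0) (1,1) (1,2) (1,3) (2,0) (2,1) (2,2) (2,3) (3,0) (3,1) (3,2)] -> total=15
Click 2 (5,6) count=2: revealed 1 new [(5,6)] -> total=16
Click 3 (6,3) count=1: revealed 1 new [(6,3)] -> total=17
Click 4 (5,3) count=1: revealed 1 new [(5,3)] -> total=18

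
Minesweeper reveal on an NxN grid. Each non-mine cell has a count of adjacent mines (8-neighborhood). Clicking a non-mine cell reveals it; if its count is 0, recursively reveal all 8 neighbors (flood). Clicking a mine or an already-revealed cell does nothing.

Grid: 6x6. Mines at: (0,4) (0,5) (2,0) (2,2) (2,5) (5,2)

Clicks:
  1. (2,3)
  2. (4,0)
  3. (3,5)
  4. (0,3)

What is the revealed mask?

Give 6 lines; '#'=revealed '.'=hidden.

Answer: ...#..
......
...#..
##...#
##....
##....

Derivation:
Click 1 (2,3) count=1: revealed 1 new [(2,3)] -> total=1
Click 2 (4,0) count=0: revealed 6 new [(3,0) (3,1) (4,0) (4,1) (5,0) (5,1)] -> total=7
Click 3 (3,5) count=1: revealed 1 new [(3,5)] -> total=8
Click 4 (0,3) count=1: revealed 1 new [(0,3)] -> total=9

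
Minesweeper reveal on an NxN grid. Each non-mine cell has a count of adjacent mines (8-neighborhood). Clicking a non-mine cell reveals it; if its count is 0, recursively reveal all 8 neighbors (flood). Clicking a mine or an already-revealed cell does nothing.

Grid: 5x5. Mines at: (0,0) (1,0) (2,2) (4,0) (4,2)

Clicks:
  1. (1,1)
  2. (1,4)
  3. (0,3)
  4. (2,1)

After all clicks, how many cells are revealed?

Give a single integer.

Click 1 (1,1) count=3: revealed 1 new [(1,1)] -> total=1
Click 2 (1,4) count=0: revealed 13 new [(0,1) (0,2) (0,3) (0,4) (1,2) (1,3) (1,4) (2,3) (2,4) (3,3) (3,4) (4,3) (4,4)] -> total=14
Click 3 (0,3) count=0: revealed 0 new [(none)] -> total=14
Click 4 (2,1) count=2: revealed 1 new [(2,1)] -> total=15

Answer: 15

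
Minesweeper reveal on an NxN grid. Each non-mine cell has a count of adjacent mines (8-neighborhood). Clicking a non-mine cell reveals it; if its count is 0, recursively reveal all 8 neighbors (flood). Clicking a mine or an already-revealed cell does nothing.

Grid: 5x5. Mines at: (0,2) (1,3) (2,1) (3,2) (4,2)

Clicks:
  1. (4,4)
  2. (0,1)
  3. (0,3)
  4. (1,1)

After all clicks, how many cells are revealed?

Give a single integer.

Answer: 9

Derivation:
Click 1 (4,4) count=0: revealed 6 new [(2,3) (2,4) (3,3) (3,4) (4,3) (4,4)] -> total=6
Click 2 (0,1) count=1: revealed 1 new [(0,1)] -> total=7
Click 3 (0,3) count=2: revealed 1 new [(0,3)] -> total=8
Click 4 (1,1) count=2: revealed 1 new [(1,1)] -> total=9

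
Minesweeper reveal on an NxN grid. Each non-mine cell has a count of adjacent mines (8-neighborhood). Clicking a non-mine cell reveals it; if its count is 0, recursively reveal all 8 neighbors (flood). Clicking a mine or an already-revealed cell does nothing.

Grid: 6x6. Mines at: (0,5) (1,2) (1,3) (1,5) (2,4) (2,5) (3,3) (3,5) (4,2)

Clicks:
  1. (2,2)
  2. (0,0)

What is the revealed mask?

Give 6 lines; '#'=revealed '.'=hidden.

Answer: ##....
##....
###...
##....
##....
##....

Derivation:
Click 1 (2,2) count=3: revealed 1 new [(2,2)] -> total=1
Click 2 (0,0) count=0: revealed 12 new [(0,0) (0,1) (1,0) (1,1) (2,0) (2,1) (3,0) (3,1) (4,0) (4,1) (5,0) (5,1)] -> total=13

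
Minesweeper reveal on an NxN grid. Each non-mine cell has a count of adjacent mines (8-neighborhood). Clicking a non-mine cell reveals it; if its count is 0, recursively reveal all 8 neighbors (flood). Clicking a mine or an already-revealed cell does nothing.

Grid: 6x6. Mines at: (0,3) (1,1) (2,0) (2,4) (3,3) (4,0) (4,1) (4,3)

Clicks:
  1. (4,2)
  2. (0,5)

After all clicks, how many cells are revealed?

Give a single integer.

Click 1 (4,2) count=3: revealed 1 new [(4,2)] -> total=1
Click 2 (0,5) count=0: revealed 4 new [(0,4) (0,5) (1,4) (1,5)] -> total=5

Answer: 5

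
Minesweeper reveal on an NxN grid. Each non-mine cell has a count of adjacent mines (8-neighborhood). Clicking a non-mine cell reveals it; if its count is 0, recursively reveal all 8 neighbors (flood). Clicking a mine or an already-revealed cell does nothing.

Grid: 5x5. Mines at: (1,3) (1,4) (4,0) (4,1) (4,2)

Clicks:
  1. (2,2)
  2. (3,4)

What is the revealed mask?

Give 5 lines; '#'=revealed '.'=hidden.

Answer: .....
.....
..###
...##
...##

Derivation:
Click 1 (2,2) count=1: revealed 1 new [(2,2)] -> total=1
Click 2 (3,4) count=0: revealed 6 new [(2,3) (2,4) (3,3) (3,4) (4,3) (4,4)] -> total=7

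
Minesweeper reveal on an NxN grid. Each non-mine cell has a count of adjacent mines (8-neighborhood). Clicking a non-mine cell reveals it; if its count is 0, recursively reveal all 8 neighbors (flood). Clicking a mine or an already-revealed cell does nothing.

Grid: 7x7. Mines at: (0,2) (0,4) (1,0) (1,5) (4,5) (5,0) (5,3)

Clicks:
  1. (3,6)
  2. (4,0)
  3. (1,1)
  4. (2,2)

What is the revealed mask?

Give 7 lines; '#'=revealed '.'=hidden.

Click 1 (3,6) count=1: revealed 1 new [(3,6)] -> total=1
Click 2 (4,0) count=1: revealed 1 new [(4,0)] -> total=2
Click 3 (1,1) count=2: revealed 1 new [(1,1)] -> total=3
Click 4 (2,2) count=0: revealed 17 new [(1,2) (1,3) (1,4) (2,0) (2,1) (2,2) (2,3) (2,4) (3,0) (3,1) (3,2) (3,3) (3,4) (4,1) (4,2) (4,3) (4,4)] -> total=20

Answer: .......
.####..
#####..
#####.#
#####..
.......
.......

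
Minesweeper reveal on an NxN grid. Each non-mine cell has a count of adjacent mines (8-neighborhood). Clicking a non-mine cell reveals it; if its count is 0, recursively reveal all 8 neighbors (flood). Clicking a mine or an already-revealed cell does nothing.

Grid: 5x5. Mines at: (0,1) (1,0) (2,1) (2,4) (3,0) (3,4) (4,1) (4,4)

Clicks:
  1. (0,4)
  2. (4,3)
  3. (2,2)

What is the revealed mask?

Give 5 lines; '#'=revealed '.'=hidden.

Click 1 (0,4) count=0: revealed 6 new [(0,2) (0,3) (0,4) (1,2) (1,3) (1,4)] -> total=6
Click 2 (4,3) count=2: revealed 1 new [(4,3)] -> total=7
Click 3 (2,2) count=1: revealed 1 new [(2,2)] -> total=8

Answer: ..###
..###
..#..
.....
...#.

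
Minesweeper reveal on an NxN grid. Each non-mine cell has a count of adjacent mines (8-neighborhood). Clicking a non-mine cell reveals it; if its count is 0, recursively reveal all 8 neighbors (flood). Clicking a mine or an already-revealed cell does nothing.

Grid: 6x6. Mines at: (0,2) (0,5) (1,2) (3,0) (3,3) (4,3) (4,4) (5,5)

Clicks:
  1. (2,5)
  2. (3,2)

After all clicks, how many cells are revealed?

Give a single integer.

Click 1 (2,5) count=0: revealed 6 new [(1,4) (1,5) (2,4) (2,5) (3,4) (3,5)] -> total=6
Click 2 (3,2) count=2: revealed 1 new [(3,2)] -> total=7

Answer: 7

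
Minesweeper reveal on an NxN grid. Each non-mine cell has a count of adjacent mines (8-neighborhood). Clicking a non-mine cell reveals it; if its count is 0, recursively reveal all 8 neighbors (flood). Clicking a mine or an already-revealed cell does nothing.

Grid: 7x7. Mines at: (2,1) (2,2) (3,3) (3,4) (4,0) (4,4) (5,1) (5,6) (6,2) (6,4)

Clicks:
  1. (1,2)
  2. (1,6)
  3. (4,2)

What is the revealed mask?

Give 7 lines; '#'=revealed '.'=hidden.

Click 1 (1,2) count=2: revealed 1 new [(1,2)] -> total=1
Click 2 (1,6) count=0: revealed 21 new [(0,0) (0,1) (0,2) (0,3) (0,4) (0,5) (0,6) (1,0) (1,1) (1,3) (1,4) (1,5) (1,6) (2,3) (2,4) (2,5) (2,6) (3,5) (3,6) (4,5) (4,6)] -> total=22
Click 3 (4,2) count=2: revealed 1 new [(4,2)] -> total=23

Answer: #######
#######
...####
.....##
..#..##
.......
.......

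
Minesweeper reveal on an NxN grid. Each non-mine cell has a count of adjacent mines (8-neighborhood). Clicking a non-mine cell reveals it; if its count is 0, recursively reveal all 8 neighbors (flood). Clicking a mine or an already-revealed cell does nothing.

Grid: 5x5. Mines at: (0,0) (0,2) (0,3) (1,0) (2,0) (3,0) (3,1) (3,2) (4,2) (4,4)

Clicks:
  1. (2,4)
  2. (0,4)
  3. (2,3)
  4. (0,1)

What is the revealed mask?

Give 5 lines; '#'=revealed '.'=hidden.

Answer: .#..#
...##
...##
...##
.....

Derivation:
Click 1 (2,4) count=0: revealed 6 new [(1,3) (1,4) (2,3) (2,4) (3,3) (3,4)] -> total=6
Click 2 (0,4) count=1: revealed 1 new [(0,4)] -> total=7
Click 3 (2,3) count=1: revealed 0 new [(none)] -> total=7
Click 4 (0,1) count=3: revealed 1 new [(0,1)] -> total=8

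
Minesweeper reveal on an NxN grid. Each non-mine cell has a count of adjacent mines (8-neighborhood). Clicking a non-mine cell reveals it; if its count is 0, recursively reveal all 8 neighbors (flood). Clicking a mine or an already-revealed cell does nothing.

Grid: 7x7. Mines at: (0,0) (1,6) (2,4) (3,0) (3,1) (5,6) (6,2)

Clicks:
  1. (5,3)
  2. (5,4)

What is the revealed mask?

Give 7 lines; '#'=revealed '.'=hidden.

Click 1 (5,3) count=1: revealed 1 new [(5,3)] -> total=1
Click 2 (5,4) count=0: revealed 14 new [(3,2) (3,3) (3,4) (3,5) (4,2) (4,3) (4,4) (4,5) (5,2) (5,4) (5,5) (6,3) (6,4) (6,5)] -> total=15

Answer: .......
.......
.......
..####.
..####.
..####.
...###.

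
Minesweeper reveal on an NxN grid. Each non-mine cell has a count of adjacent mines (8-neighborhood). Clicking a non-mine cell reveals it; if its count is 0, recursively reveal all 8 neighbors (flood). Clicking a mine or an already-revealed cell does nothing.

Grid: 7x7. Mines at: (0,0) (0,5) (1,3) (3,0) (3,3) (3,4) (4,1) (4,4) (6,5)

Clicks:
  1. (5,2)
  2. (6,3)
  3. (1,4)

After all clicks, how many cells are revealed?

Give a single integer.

Click 1 (5,2) count=1: revealed 1 new [(5,2)] -> total=1
Click 2 (6,3) count=0: revealed 9 new [(5,0) (5,1) (5,3) (5,4) (6,0) (6,1) (6,2) (6,3) (6,4)] -> total=10
Click 3 (1,4) count=2: revealed 1 new [(1,4)] -> total=11

Answer: 11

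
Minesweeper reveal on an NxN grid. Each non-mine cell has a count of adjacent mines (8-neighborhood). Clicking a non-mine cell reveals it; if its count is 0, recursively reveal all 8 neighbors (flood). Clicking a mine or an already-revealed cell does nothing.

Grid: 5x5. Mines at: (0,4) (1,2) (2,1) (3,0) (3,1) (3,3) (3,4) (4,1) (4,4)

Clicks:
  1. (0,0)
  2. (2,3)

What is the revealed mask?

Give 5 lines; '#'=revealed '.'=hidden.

Answer: ##...
##...
...#.
.....
.....

Derivation:
Click 1 (0,0) count=0: revealed 4 new [(0,0) (0,1) (1,0) (1,1)] -> total=4
Click 2 (2,3) count=3: revealed 1 new [(2,3)] -> total=5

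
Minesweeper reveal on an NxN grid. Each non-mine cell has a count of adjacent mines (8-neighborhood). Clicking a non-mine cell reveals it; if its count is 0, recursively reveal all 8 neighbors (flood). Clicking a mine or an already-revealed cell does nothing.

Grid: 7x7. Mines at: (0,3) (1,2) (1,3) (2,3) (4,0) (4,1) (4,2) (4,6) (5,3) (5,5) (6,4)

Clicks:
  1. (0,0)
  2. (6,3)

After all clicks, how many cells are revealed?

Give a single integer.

Answer: 9

Derivation:
Click 1 (0,0) count=0: revealed 8 new [(0,0) (0,1) (1,0) (1,1) (2,0) (2,1) (3,0) (3,1)] -> total=8
Click 2 (6,3) count=2: revealed 1 new [(6,3)] -> total=9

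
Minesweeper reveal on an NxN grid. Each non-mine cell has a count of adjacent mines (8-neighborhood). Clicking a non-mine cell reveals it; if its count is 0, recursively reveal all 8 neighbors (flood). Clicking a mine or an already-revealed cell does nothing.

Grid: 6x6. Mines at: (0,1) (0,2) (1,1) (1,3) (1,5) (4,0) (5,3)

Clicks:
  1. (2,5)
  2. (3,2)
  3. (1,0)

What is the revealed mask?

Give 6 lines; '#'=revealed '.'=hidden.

Click 1 (2,5) count=1: revealed 1 new [(2,5)] -> total=1
Click 2 (3,2) count=0: revealed 16 new [(2,1) (2,2) (2,3) (2,4) (3,1) (3,2) (3,3) (3,4) (3,5) (4,1) (4,2) (4,3) (4,4) (4,5) (5,4) (5,5)] -> total=17
Click 3 (1,0) count=2: revealed 1 new [(1,0)] -> total=18

Answer: ......
#.....
.#####
.#####
.#####
....##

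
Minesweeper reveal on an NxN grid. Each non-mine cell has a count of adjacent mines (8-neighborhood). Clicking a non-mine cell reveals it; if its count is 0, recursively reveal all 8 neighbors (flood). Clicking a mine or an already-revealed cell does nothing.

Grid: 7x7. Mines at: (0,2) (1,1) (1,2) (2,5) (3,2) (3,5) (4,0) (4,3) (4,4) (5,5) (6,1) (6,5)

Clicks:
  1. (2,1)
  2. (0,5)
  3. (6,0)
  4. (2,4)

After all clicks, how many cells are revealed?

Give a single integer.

Click 1 (2,1) count=3: revealed 1 new [(2,1)] -> total=1
Click 2 (0,5) count=0: revealed 8 new [(0,3) (0,4) (0,5) (0,6) (1,3) (1,4) (1,5) (1,6)] -> total=9
Click 3 (6,0) count=1: revealed 1 new [(6,0)] -> total=10
Click 4 (2,4) count=2: revealed 1 new [(2,4)] -> total=11

Answer: 11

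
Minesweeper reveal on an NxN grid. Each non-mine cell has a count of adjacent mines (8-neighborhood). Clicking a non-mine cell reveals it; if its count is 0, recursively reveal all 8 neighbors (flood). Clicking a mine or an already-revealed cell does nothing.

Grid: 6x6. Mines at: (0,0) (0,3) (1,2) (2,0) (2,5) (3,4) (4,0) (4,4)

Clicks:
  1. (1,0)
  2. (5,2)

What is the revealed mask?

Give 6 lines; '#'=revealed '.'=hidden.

Answer: ......
#.....
.###..
.###..
.###..
.###..

Derivation:
Click 1 (1,0) count=2: revealed 1 new [(1,0)] -> total=1
Click 2 (5,2) count=0: revealed 12 new [(2,1) (2,2) (2,3) (3,1) (3,2) (3,3) (4,1) (4,2) (4,3) (5,1) (5,2) (5,3)] -> total=13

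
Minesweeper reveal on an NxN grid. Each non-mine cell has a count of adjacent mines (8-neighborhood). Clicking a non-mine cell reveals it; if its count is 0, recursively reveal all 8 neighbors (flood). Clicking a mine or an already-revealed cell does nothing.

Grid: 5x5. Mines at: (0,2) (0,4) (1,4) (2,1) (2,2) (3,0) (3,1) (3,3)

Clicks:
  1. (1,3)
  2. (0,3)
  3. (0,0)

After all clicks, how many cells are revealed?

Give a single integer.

Answer: 6

Derivation:
Click 1 (1,3) count=4: revealed 1 new [(1,3)] -> total=1
Click 2 (0,3) count=3: revealed 1 new [(0,3)] -> total=2
Click 3 (0,0) count=0: revealed 4 new [(0,0) (0,1) (1,0) (1,1)] -> total=6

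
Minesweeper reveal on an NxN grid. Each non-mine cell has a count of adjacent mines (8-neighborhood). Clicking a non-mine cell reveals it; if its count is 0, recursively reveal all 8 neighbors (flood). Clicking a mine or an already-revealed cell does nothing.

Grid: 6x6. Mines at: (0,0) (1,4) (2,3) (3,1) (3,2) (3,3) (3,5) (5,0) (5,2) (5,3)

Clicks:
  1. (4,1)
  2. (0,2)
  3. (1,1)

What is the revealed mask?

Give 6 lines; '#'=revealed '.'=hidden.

Click 1 (4,1) count=4: revealed 1 new [(4,1)] -> total=1
Click 2 (0,2) count=0: revealed 6 new [(0,1) (0,2) (0,3) (1,1) (1,2) (1,3)] -> total=7
Click 3 (1,1) count=1: revealed 0 new [(none)] -> total=7

Answer: .###..
.###..
......
......
.#....
......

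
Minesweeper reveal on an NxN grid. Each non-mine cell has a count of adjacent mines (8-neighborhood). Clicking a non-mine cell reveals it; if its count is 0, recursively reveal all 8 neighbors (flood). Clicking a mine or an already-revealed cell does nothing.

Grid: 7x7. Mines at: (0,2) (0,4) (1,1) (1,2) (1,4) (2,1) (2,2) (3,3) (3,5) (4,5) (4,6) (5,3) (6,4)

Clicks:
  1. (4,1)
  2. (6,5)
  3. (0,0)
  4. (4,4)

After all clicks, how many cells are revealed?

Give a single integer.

Click 1 (4,1) count=0: revealed 12 new [(3,0) (3,1) (3,2) (4,0) (4,1) (4,2) (5,0) (5,1) (5,2) (6,0) (6,1) (6,2)] -> total=12
Click 2 (6,5) count=1: revealed 1 new [(6,5)] -> total=13
Click 3 (0,0) count=1: revealed 1 new [(0,0)] -> total=14
Click 4 (4,4) count=4: revealed 1 new [(4,4)] -> total=15

Answer: 15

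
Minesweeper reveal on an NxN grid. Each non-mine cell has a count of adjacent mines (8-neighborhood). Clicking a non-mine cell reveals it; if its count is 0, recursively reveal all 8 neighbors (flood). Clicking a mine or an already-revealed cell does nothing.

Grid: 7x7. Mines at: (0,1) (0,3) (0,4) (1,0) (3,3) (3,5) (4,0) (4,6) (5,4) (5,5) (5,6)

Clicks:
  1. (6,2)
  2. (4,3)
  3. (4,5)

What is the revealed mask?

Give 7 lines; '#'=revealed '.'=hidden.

Answer: .......
.......
.......
.......
.###.#.
####...
####...

Derivation:
Click 1 (6,2) count=0: revealed 11 new [(4,1) (4,2) (4,3) (5,0) (5,1) (5,2) (5,3) (6,0) (6,1) (6,2) (6,3)] -> total=11
Click 2 (4,3) count=2: revealed 0 new [(none)] -> total=11
Click 3 (4,5) count=5: revealed 1 new [(4,5)] -> total=12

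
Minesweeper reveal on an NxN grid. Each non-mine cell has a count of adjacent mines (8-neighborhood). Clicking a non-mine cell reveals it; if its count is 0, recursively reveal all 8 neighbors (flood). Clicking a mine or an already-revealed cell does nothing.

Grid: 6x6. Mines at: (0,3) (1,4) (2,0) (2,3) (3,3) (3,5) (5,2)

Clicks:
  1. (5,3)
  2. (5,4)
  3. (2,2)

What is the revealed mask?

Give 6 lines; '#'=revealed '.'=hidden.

Click 1 (5,3) count=1: revealed 1 new [(5,3)] -> total=1
Click 2 (5,4) count=0: revealed 5 new [(4,3) (4,4) (4,5) (5,4) (5,5)] -> total=6
Click 3 (2,2) count=2: revealed 1 new [(2,2)] -> total=7

Answer: ......
......
..#...
......
...###
...###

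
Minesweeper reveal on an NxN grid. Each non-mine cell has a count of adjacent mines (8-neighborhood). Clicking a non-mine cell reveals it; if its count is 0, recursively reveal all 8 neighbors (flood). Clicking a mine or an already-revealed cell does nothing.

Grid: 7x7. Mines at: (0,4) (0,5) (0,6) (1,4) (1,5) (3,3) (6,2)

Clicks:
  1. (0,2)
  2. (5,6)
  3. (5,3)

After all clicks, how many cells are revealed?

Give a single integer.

Click 1 (0,2) count=0: revealed 23 new [(0,0) (0,1) (0,2) (0,3) (1,0) (1,1) (1,2) (1,3) (2,0) (2,1) (2,2) (2,3) (3,0) (3,1) (3,2) (4,0) (4,1) (4,2) (5,0) (5,1) (5,2) (6,0) (6,1)] -> total=23
Click 2 (5,6) count=0: revealed 18 new [(2,4) (2,5) (2,6) (3,4) (3,5) (3,6) (4,3) (4,4) (4,5) (4,6) (5,3) (5,4) (5,5) (5,6) (6,3) (6,4) (6,5) (6,6)] -> total=41
Click 3 (5,3) count=1: revealed 0 new [(none)] -> total=41

Answer: 41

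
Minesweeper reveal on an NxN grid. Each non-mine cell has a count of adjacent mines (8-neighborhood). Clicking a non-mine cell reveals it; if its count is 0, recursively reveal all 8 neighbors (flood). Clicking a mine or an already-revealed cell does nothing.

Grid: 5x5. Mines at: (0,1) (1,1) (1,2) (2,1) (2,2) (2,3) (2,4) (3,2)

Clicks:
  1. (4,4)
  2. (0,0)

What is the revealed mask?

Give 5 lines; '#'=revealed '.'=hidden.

Answer: #....
.....
.....
...##
...##

Derivation:
Click 1 (4,4) count=0: revealed 4 new [(3,3) (3,4) (4,3) (4,4)] -> total=4
Click 2 (0,0) count=2: revealed 1 new [(0,0)] -> total=5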